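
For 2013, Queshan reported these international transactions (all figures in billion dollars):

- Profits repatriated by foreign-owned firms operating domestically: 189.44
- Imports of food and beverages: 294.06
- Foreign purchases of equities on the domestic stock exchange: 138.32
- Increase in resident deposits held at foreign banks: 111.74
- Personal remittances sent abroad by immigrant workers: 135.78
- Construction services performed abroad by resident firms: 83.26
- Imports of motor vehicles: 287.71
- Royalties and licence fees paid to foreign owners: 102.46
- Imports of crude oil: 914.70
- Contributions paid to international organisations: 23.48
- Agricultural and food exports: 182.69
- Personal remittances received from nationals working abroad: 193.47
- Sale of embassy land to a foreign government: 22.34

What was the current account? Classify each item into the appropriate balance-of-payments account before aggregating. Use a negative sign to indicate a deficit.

Goods: -294.06 - 287.71 + 182.69 - 914.70 = -1313.78
Services: -102.46 + 83.26 = -19.20
Primary income: -189.44
Secondary income: 193.47 - 23.48 - 135.78 = 34.21
Current account = (-1313.78) + (-19.20) + (-189.44) + 34.21 = -1488.21
(Excluded from the current account — financial account: foreign purchases of equities on the domestic stock exchange 138.32, increase in resident deposits held at foreign banks 111.74; capital account: sale of embassy land to a foreign government 22.34.)

-1488.21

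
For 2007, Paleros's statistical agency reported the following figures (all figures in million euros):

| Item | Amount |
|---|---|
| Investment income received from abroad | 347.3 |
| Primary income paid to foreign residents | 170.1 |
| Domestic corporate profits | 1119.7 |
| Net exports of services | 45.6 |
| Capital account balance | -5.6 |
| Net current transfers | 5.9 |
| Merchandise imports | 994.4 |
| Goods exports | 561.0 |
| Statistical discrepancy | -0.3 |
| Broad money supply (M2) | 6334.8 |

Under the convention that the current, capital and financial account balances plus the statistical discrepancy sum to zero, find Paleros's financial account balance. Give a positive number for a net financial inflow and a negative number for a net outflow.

Goods balance = 561.0 - 994.4 = -433.4
Services balance = 45.6
Trade balance (goods + services) = -433.4 + 45.6 = -387.8
Net primary income = 347.3 - 170.1 = 177.2
Net secondary income = 5.9
Current account = -387.8 + 177.2 + 5.9 = -204.7
Financial account = -(-204.7 + (-5.6) + (-0.3)) = 210.6

210.6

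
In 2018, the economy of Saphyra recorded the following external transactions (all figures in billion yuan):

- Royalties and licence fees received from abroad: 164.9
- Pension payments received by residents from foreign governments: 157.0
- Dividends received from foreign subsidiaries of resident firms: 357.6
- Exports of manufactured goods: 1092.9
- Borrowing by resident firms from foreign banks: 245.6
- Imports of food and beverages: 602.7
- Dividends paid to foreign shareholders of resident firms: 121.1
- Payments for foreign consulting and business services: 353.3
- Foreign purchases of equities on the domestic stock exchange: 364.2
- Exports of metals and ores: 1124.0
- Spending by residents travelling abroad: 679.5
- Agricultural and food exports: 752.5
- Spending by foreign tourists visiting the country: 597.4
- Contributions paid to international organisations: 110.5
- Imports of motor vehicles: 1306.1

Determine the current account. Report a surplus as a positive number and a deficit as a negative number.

Goods: 752.5 + 1124.0 + 1092.9 - 1306.1 - 602.7 = 1060.6
Services: 164.9 - 679.5 - 353.3 + 597.4 = -270.5
Primary income: 357.6 - 121.1 = 236.5
Secondary income: -110.5 + 157.0 = 46.5
Current account = 1060.6 + (-270.5) + 236.5 + 46.5 = 1073.1
(Excluded from the current account — financial account: borrowing by resident firms from foreign banks 245.6, foreign purchases of equities on the domestic stock exchange 364.2.)

1073.1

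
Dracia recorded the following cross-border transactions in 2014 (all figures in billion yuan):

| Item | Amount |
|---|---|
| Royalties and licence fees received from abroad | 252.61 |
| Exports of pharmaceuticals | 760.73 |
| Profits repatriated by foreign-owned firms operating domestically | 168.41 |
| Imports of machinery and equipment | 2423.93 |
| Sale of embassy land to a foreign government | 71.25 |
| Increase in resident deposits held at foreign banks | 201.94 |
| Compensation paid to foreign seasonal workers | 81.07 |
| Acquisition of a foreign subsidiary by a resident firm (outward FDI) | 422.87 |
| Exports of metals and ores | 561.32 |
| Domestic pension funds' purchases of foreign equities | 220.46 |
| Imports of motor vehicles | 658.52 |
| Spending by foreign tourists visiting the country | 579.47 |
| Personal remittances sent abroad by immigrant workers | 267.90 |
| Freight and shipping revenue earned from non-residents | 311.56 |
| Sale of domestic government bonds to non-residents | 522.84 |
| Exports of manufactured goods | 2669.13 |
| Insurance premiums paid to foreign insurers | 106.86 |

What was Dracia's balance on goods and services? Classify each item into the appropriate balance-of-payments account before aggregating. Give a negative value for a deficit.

1945.51

Goods: 760.73 + 2669.13 - 2423.93 - 658.52 + 561.32 = 908.73
Services: -106.86 + 252.61 + 311.56 + 579.47 = 1036.78
Trade balance = 908.73 + 1036.78 = 1945.51
(Excluded from the trade balance — primary income: profits repatriated by foreign-owned firms operating domestically 168.41, compensation paid to foreign seasonal workers 81.07; capital account: sale of embassy land to a foreign government 71.25; financial account: increase in resident deposits held at foreign banks 201.94, acquisition of a foreign subsidiary by a resident firm (outward FDI) 422.87, domestic pension funds' purchases of foreign equities 220.46, sale of domestic government bonds to non-residents 522.84; secondary income: personal remittances sent abroad by immigrant workers 267.90.)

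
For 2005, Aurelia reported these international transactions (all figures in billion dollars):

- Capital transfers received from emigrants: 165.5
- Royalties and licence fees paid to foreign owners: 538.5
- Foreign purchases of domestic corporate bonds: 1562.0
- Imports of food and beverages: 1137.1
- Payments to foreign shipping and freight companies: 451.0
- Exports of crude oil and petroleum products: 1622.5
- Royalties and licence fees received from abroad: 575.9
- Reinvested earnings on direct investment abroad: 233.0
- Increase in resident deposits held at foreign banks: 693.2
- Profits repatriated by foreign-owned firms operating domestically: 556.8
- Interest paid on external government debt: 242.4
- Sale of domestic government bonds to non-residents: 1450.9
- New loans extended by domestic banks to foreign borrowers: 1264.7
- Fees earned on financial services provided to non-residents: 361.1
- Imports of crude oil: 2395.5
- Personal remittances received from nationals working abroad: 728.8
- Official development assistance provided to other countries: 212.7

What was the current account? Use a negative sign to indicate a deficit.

Goods: 1622.5 - 1137.1 - 2395.5 = -1910.1
Services: -451.0 + 361.1 + 575.9 - 538.5 = -52.5
Primary income: -242.4 - 556.8 + 233.0 = -566.2
Secondary income: -212.7 + 728.8 = 516.1
Current account = (-1910.1) + (-52.5) + (-566.2) + 516.1 = -2012.7
(Excluded from the current account — capital account: capital transfers received from emigrants 165.5; financial account: foreign purchases of domestic corporate bonds 1562.0, increase in resident deposits held at foreign banks 693.2, sale of domestic government bonds to non-residents 1450.9, new loans extended by domestic banks to foreign borrowers 1264.7.)

-2012.7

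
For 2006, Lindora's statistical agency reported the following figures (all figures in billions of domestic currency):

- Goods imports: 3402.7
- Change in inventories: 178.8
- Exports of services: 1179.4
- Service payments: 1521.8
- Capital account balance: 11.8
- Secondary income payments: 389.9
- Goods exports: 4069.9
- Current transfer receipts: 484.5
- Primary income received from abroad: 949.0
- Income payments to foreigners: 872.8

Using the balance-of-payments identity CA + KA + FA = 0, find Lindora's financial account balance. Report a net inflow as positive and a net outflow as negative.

-507.4

Goods balance = 4069.9 - 3402.7 = 667.2
Services balance = 1179.4 - 1521.8 = -342.4
Trade balance (goods + services) = 667.2 + (-342.4) = 324.8
Net primary income = 949.0 - 872.8 = 76.2
Net secondary income = 484.5 - 389.9 = 94.6
Current account = 324.8 + 76.2 + 94.6 = 495.6
Financial account = -(495.6 + 11.8) = -507.4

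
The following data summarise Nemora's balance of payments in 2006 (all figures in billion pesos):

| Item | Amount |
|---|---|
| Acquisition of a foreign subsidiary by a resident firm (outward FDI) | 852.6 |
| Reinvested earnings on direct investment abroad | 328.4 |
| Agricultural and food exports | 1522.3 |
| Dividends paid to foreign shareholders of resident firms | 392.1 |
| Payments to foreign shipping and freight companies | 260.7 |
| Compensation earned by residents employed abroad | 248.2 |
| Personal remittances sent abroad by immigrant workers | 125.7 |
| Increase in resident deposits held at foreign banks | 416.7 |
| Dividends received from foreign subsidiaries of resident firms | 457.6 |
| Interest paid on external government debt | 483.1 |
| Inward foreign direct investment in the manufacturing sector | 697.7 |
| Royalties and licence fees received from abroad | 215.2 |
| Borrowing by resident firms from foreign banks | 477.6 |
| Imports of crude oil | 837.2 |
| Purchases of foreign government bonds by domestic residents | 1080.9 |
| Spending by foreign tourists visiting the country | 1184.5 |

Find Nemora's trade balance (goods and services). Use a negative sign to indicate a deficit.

Goods: -837.2 + 1522.3 = 685.1
Services: 1184.5 + 215.2 - 260.7 = 1139.0
Trade balance = 685.1 + 1139.0 = 1824.1
(Excluded from the trade balance — financial account: acquisition of a foreign subsidiary by a resident firm (outward FDI) 852.6, increase in resident deposits held at foreign banks 416.7, inward foreign direct investment in the manufacturing sector 697.7, borrowing by resident firms from foreign banks 477.6, purchases of foreign government bonds by domestic residents 1080.9; primary income: reinvested earnings on direct investment abroad 328.4, dividends paid to foreign shareholders of resident firms 392.1, compensation earned by residents employed abroad 248.2, dividends received from foreign subsidiaries of resident firms 457.6, interest paid on external government debt 483.1; secondary income: personal remittances sent abroad by immigrant workers 125.7.)

1824.1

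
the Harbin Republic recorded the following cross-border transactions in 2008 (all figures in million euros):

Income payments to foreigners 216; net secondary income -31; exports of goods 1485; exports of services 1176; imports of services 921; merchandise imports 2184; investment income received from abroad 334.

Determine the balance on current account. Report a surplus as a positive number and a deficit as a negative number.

Goods balance = 1485 - 2184 = -699
Services balance = 1176 - 921 = 255
Trade balance (goods + services) = -699 + 255 = -444
Net primary income = 334 - 216 = 118
Net secondary income = -31
Current account = -444 + 118 + (-31) = -357

-357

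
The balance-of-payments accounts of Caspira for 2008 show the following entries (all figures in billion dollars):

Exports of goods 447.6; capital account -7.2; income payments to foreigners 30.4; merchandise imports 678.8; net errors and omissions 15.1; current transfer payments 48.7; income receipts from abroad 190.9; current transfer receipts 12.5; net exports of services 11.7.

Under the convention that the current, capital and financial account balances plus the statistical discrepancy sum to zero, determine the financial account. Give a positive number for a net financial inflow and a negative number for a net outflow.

87.3

Goods balance = 447.6 - 678.8 = -231.2
Services balance = 11.7
Trade balance (goods + services) = -231.2 + 11.7 = -219.5
Net primary income = 190.9 - 30.4 = 160.5
Net secondary income = 12.5 - 48.7 = -36.2
Current account = -219.5 + 160.5 + (-36.2) = -95.2
Financial account = -(-95.2 + (-7.2) + 15.1) = 87.3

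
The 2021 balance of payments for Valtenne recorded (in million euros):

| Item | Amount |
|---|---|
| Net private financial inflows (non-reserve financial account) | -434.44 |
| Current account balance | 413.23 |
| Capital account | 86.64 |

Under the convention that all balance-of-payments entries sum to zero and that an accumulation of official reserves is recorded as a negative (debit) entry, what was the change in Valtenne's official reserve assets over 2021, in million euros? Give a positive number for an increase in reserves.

65.43

Official reserve transactions balance = -(413.23 + 86.64 + (-434.44)) = -65.43
An accumulation of reserves is recorded as a debit (negative entry), so the change in the stock of reserves is the negative of that balance.
Change in official reserves = -(-65.43) = 65.43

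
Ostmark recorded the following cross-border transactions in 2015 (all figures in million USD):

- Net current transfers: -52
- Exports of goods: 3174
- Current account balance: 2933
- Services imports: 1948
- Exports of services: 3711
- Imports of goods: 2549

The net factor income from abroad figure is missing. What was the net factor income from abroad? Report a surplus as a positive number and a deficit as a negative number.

Current account = goods balance + services balance + net primary income + net secondary income
Sum of the known components = 2336
Net factor income from abroad = CA - (known components) = 2933 - 2336 = 597

597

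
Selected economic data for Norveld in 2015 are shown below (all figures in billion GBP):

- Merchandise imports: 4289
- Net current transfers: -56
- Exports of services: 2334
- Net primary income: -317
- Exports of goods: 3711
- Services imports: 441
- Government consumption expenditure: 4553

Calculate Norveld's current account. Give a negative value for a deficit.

942

Goods balance = 3711 - 4289 = -578
Services balance = 2334 - 441 = 1893
Trade balance (goods + services) = -578 + 1893 = 1315
Net primary income = -317
Net secondary income = -56
Current account = 1315 + (-317) + (-56) = 942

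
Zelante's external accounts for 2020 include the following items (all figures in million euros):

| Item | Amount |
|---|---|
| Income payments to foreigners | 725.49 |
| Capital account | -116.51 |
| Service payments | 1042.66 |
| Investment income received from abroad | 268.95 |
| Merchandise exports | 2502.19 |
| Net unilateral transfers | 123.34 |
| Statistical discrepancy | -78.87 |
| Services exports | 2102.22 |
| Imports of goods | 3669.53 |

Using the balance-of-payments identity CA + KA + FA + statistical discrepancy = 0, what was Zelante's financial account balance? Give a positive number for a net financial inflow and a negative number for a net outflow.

Goods balance = 2502.19 - 3669.53 = -1167.34
Services balance = 2102.22 - 1042.66 = 1059.56
Trade balance (goods + services) = -1167.34 + 1059.56 = -107.78
Net primary income = 268.95 - 725.49 = -456.54
Net secondary income = 123.34
Current account = -107.78 + (-456.54) + 123.34 = -440.98
Financial account = -(-440.98 + (-116.51) + (-78.87)) = 636.36

636.36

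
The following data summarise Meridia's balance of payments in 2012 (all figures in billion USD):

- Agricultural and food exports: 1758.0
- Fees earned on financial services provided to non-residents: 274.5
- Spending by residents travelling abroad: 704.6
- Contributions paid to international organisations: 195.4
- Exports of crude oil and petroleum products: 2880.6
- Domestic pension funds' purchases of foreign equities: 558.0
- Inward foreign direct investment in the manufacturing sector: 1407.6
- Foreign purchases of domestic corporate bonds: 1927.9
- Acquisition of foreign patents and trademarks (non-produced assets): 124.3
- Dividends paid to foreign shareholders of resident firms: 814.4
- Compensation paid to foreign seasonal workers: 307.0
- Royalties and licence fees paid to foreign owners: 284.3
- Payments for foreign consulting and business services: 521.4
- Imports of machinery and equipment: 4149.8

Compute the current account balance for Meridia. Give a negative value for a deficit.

-2063.8

Goods: 2880.6 + 1758.0 - 4149.8 = 488.8
Services: 274.5 - 704.6 - 521.4 - 284.3 = -1235.8
Primary income: -814.4 - 307.0 = -1121.4
Secondary income: -195.4
Current account = 488.8 + (-1235.8) + (-1121.4) + (-195.4) = -2063.8
(Excluded from the current account — financial account: domestic pension funds' purchases of foreign equities 558.0, inward foreign direct investment in the manufacturing sector 1407.6, foreign purchases of domestic corporate bonds 1927.9; capital account: acquisition of foreign patents and trademarks (non-produced assets) 124.3.)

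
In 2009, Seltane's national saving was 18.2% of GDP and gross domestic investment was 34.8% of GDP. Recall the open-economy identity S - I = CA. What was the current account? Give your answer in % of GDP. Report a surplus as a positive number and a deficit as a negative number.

S - I = CA (net lending to the rest of the world).
CA = S - I = 18.2 - 34.8 = -16.6

-16.6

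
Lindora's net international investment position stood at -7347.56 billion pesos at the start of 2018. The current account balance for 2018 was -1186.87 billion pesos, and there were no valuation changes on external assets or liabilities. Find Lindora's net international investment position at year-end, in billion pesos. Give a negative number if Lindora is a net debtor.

With no valuation effects, change in NIIP = current account = -1186.87
End-of-year NIIP = -7347.56 + (-1186.87) = -8534.43

-8534.43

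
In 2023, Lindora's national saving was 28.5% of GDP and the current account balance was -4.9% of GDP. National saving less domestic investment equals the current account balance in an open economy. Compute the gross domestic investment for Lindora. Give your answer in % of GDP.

33.4

S - I = CA (net lending to the rest of the world).
I = S - CA = 28.5 - (-4.9) = 33.4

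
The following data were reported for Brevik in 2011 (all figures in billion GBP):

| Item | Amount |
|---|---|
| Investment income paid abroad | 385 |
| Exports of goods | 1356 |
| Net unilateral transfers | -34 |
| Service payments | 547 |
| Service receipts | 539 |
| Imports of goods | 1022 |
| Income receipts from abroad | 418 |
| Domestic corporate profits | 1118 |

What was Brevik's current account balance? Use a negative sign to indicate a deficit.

Goods balance = 1356 - 1022 = 334
Services balance = 539 - 547 = -8
Trade balance (goods + services) = 334 + (-8) = 326
Net primary income = 418 - 385 = 33
Net secondary income = -34
Current account = 326 + 33 + (-34) = 325

325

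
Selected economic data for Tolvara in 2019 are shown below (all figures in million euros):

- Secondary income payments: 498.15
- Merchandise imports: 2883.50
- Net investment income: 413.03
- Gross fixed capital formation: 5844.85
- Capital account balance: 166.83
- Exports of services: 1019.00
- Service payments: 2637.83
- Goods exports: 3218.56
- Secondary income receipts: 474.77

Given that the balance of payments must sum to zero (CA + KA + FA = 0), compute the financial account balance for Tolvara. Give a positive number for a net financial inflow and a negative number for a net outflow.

727.29

Goods balance = 3218.56 - 2883.50 = 335.06
Services balance = 1019.00 - 2637.83 = -1618.83
Trade balance (goods + services) = 335.06 + (-1618.83) = -1283.77
Net primary income = 413.03
Net secondary income = 474.77 - 498.15 = -23.38
Current account = -1283.77 + 413.03 + (-23.38) = -894.12
Financial account = -(-894.12 + 166.83) = 727.29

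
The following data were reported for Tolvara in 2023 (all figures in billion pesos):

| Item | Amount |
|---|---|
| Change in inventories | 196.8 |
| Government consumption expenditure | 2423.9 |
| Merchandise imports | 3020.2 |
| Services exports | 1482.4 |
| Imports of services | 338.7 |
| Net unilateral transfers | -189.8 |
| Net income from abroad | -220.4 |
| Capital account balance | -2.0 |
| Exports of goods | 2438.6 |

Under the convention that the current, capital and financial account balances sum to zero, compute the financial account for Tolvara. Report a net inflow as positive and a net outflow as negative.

Goods balance = 2438.6 - 3020.2 = -581.6
Services balance = 1482.4 - 338.7 = 1143.7
Trade balance (goods + services) = -581.6 + 1143.7 = 562.1
Net primary income = -220.4
Net secondary income = -189.8
Current account = 562.1 + (-220.4) + (-189.8) = 151.9
Financial account = -(151.9 + (-2.0)) = -149.9

-149.9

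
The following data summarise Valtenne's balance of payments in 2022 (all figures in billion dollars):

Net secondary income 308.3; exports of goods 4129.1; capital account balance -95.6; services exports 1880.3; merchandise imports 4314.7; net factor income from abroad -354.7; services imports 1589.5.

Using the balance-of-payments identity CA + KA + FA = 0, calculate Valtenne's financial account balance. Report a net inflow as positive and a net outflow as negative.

36.8

Goods balance = 4129.1 - 4314.7 = -185.6
Services balance = 1880.3 - 1589.5 = 290.8
Trade balance (goods + services) = -185.6 + 290.8 = 105.2
Net primary income = -354.7
Net secondary income = 308.3
Current account = 105.2 + (-354.7) + 308.3 = 58.8
Financial account = -(58.8 + (-95.6)) = 36.8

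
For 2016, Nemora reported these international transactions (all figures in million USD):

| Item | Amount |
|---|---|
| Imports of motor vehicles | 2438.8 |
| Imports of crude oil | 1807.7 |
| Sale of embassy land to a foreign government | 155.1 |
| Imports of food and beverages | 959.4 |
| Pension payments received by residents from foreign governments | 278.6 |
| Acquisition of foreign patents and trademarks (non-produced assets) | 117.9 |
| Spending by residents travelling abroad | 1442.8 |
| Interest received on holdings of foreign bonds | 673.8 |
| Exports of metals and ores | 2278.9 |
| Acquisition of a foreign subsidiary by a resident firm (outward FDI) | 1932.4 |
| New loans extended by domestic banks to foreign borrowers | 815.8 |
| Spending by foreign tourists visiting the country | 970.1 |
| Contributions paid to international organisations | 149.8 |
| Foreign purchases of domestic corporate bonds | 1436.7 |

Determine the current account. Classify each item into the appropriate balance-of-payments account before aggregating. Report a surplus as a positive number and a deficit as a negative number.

Goods: 2278.9 - 1807.7 - 959.4 - 2438.8 = -2927.0
Services: -1442.8 + 970.1 = -472.7
Primary income: 673.8
Secondary income: -149.8 + 278.6 = 128.8
Current account = (-2927.0) + (-472.7) + 673.8 + 128.8 = -2597.1
(Excluded from the current account — capital account: sale of embassy land to a foreign government 155.1, acquisition of foreign patents and trademarks (non-produced assets) 117.9; financial account: acquisition of a foreign subsidiary by a resident firm (outward FDI) 1932.4, new loans extended by domestic banks to foreign borrowers 815.8, foreign purchases of domestic corporate bonds 1436.7.)

-2597.1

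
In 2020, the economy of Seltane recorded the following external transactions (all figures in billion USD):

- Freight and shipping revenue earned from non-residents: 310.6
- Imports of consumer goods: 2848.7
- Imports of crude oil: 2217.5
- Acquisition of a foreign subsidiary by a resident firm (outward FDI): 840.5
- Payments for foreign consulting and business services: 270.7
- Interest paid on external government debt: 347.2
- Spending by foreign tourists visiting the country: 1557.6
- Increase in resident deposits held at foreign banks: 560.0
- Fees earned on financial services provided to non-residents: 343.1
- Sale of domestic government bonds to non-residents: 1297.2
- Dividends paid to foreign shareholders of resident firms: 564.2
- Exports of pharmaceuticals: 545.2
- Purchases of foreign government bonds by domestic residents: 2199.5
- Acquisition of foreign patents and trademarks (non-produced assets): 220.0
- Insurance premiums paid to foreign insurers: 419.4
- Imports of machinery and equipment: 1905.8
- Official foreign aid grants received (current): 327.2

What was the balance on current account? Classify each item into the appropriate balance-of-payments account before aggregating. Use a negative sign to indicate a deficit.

Goods: -1905.8 - 2217.5 - 2848.7 + 545.2 = -6426.8
Services: -419.4 + 343.1 + 1557.6 - 270.7 + 310.6 = 1521.2
Primary income: -564.2 - 347.2 = -911.4
Secondary income: 327.2
Current account = (-6426.8) + 1521.2 + (-911.4) + 327.2 = -5489.8
(Excluded from the current account — financial account: acquisition of a foreign subsidiary by a resident firm (outward FDI) 840.5, increase in resident deposits held at foreign banks 560.0, sale of domestic government bonds to non-residents 1297.2, purchases of foreign government bonds by domestic residents 2199.5; capital account: acquisition of foreign patents and trademarks (non-produced assets) 220.0.)

-5489.8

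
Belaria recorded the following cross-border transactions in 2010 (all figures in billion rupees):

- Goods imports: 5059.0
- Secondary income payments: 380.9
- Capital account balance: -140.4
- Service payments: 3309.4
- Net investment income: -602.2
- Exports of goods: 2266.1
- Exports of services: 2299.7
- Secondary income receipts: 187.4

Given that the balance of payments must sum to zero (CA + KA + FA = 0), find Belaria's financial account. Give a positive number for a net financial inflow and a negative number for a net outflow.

Goods balance = 2266.1 - 5059.0 = -2792.9
Services balance = 2299.7 - 3309.4 = -1009.7
Trade balance (goods + services) = -2792.9 + (-1009.7) = -3802.6
Net primary income = -602.2
Net secondary income = 187.4 - 380.9 = -193.5
Current account = -3802.6 + (-602.2) + (-193.5) = -4598.3
Financial account = -(-4598.3 + (-140.4)) = 4738.7

4738.7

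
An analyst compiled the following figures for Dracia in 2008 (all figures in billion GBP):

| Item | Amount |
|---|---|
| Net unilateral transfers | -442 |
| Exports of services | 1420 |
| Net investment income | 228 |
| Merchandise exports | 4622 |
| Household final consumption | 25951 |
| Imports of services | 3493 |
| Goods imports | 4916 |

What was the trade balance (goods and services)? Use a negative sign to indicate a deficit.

-2367

Goods balance = 4622 - 4916 = -294
Services balance = 1420 - 3493 = -2073
Trade balance (goods + services) = -294 + (-2073) = -2367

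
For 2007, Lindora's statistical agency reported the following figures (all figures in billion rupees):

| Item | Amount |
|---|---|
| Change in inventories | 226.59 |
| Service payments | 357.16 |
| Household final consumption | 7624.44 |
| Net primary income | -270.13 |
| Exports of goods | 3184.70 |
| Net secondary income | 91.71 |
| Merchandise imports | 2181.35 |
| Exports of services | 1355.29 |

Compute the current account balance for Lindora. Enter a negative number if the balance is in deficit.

1823.06

Goods balance = 3184.70 - 2181.35 = 1003.35
Services balance = 1355.29 - 357.16 = 998.13
Trade balance (goods + services) = 1003.35 + 998.13 = 2001.48
Net primary income = -270.13
Net secondary income = 91.71
Current account = 2001.48 + (-270.13) + 91.71 = 1823.06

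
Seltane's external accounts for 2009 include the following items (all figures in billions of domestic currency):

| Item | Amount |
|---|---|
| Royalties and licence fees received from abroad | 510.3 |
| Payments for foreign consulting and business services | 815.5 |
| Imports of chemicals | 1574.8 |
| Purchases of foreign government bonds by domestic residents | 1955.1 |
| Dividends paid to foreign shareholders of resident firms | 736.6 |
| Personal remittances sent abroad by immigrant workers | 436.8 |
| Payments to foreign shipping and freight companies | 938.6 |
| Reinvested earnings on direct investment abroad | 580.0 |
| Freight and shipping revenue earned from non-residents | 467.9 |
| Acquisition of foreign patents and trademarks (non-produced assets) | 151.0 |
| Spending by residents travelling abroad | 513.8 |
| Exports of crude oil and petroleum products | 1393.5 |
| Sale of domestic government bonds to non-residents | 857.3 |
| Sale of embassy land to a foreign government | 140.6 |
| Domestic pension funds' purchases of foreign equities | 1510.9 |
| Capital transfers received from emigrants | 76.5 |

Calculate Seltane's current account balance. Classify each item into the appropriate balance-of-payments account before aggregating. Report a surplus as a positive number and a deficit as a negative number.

Goods: -1574.8 + 1393.5 = -181.3
Services: -938.6 - 815.5 + 510.3 - 513.8 + 467.9 = -1289.7
Primary income: -736.6 + 580.0 = -156.6
Secondary income: -436.8
Current account = (-181.3) + (-1289.7) + (-156.6) + (-436.8) = -2064.4
(Excluded from the current account — financial account: purchases of foreign government bonds by domestic residents 1955.1, sale of domestic government bonds to non-residents 857.3, domestic pension funds' purchases of foreign equities 1510.9; capital account: acquisition of foreign patents and trademarks (non-produced assets) 151.0, sale of embassy land to a foreign government 140.6, capital transfers received from emigrants 76.5.)

-2064.4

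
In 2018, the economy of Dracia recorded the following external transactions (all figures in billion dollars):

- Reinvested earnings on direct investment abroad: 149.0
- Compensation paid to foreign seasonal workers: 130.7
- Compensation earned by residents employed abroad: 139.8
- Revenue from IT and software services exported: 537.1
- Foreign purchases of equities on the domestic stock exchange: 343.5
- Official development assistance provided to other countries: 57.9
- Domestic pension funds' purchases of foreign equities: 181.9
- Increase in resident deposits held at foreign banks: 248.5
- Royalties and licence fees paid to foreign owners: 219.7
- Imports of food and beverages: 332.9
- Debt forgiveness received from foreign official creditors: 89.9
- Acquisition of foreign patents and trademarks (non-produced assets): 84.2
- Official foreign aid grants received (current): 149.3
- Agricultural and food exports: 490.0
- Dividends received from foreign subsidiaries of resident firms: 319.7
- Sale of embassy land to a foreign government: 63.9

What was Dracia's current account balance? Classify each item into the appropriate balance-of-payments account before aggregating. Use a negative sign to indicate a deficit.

Goods: -332.9 + 490.0 = 157.1
Services: -219.7 + 537.1 = 317.4
Primary income: 139.8 + 319.7 - 130.7 + 149.0 = 477.8
Secondary income: -57.9 + 149.3 = 91.4
Current account = 157.1 + 317.4 + 477.8 + 91.4 = 1043.7
(Excluded from the current account — financial account: foreign purchases of equities on the domestic stock exchange 343.5, domestic pension funds' purchases of foreign equities 181.9, increase in resident deposits held at foreign banks 248.5; capital account: debt forgiveness received from foreign official creditors 89.9, acquisition of foreign patents and trademarks (non-produced assets) 84.2, sale of embassy land to a foreign government 63.9.)

1043.7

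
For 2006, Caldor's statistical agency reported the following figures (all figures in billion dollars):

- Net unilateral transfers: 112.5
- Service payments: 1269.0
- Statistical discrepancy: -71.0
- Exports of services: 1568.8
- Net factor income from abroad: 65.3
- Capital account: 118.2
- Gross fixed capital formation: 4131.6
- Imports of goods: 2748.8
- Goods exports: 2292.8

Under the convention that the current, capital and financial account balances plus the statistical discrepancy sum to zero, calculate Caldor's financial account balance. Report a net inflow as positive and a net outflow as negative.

-68.8

Goods balance = 2292.8 - 2748.8 = -456.0
Services balance = 1568.8 - 1269.0 = 299.8
Trade balance (goods + services) = -456.0 + 299.8 = -156.2
Net primary income = 65.3
Net secondary income = 112.5
Current account = -156.2 + 65.3 + 112.5 = 21.6
Financial account = -(21.6 + 118.2 + (-71.0)) = -68.8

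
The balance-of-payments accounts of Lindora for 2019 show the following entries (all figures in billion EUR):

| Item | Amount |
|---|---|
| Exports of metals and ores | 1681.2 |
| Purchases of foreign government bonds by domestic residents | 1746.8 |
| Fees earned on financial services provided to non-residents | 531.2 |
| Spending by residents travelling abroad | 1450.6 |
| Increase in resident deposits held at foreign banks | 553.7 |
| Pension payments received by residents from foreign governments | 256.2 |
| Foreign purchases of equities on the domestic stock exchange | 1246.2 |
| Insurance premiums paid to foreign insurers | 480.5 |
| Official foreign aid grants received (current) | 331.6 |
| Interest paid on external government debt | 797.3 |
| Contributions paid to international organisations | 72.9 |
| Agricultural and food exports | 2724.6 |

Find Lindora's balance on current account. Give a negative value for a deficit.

Goods: 1681.2 + 2724.6 = 4405.8
Services: 531.2 - 480.5 - 1450.6 = -1399.9
Primary income: -797.3
Secondary income: -72.9 + 256.2 + 331.6 = 514.9
Current account = 4405.8 + (-1399.9) + (-797.3) + 514.9 = 2723.5
(Excluded from the current account — financial account: purchases of foreign government bonds by domestic residents 1746.8, increase in resident deposits held at foreign banks 553.7, foreign purchases of equities on the domestic stock exchange 1246.2.)

2723.5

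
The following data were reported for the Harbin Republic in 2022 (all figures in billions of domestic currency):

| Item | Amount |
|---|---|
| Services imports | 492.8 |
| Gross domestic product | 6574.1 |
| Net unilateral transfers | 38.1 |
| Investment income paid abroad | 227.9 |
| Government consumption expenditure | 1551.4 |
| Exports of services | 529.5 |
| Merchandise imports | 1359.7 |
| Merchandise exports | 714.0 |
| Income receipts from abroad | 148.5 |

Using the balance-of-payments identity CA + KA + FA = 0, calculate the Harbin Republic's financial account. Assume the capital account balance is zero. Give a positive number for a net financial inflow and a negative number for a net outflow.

650.3

Goods balance = 714.0 - 1359.7 = -645.7
Services balance = 529.5 - 492.8 = 36.7
Trade balance (goods + services) = -645.7 + 36.7 = -609.0
Net primary income = 148.5 - 227.9 = -79.4
Net secondary income = 38.1
Current account = -609.0 + (-79.4) + 38.1 = -650.3
Financial account = -(-650.3) = 650.3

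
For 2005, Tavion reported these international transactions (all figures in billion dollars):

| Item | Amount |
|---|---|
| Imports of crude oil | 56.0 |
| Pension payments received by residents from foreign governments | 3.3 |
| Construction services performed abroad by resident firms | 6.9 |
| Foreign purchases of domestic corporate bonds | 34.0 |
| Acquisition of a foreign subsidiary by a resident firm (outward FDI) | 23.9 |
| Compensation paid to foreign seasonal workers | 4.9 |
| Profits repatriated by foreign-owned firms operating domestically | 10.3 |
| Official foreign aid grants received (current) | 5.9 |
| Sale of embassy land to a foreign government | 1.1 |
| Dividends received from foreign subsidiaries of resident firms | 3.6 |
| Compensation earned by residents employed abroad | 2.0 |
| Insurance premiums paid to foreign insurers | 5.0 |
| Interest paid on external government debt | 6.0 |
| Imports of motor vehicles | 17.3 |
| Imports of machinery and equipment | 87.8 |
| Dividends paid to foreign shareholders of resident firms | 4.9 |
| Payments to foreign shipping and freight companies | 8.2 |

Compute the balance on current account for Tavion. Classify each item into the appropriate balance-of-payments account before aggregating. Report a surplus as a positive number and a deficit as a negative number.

Goods: -87.8 - 17.3 - 56.0 = -161.1
Services: 6.9 - 5.0 - 8.2 = -6.3
Primary income: -4.9 - 4.9 + 2.0 + 3.6 - 10.3 - 6.0 = -20.5
Secondary income: 3.3 + 5.9 = 9.2
Current account = (-161.1) + (-6.3) + (-20.5) + 9.2 = -178.7
(Excluded from the current account — financial account: foreign purchases of domestic corporate bonds 34.0, acquisition of a foreign subsidiary by a resident firm (outward FDI) 23.9; capital account: sale of embassy land to a foreign government 1.1.)

-178.7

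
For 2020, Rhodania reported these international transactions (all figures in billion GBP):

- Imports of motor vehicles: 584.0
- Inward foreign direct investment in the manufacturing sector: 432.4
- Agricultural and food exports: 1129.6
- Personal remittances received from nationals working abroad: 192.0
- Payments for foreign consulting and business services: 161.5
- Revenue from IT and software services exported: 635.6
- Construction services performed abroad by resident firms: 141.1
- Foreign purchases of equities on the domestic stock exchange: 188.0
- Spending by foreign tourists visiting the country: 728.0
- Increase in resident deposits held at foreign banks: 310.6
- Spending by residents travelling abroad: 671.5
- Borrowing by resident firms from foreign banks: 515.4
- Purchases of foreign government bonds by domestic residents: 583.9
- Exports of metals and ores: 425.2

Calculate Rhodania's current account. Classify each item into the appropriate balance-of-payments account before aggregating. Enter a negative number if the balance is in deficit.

Goods: 1129.6 - 584.0 + 425.2 = 970.8
Services: 141.1 - 671.5 + 728.0 - 161.5 + 635.6 = 671.7
Secondary income: 192.0
Current account = 970.8 + 671.7 + 192.0 = 1834.5
(Excluded from the current account — financial account: inward foreign direct investment in the manufacturing sector 432.4, foreign purchases of equities on the domestic stock exchange 188.0, increase in resident deposits held at foreign banks 310.6, borrowing by resident firms from foreign banks 515.4, purchases of foreign government bonds by domestic residents 583.9.)

1834.5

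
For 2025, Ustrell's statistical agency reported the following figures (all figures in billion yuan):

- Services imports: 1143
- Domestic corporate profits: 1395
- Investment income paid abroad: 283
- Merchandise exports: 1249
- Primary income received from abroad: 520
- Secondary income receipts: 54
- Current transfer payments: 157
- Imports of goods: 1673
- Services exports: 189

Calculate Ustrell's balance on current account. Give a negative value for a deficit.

-1244

Goods balance = 1249 - 1673 = -424
Services balance = 189 - 1143 = -954
Trade balance (goods + services) = -424 + (-954) = -1378
Net primary income = 520 - 283 = 237
Net secondary income = 54 - 157 = -103
Current account = -1378 + 237 + (-103) = -1244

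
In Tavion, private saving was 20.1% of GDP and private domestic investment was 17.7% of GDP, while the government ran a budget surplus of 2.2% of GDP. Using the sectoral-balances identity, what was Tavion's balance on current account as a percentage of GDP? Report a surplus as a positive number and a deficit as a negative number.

4.6

By the sectoral-balances identity, CA = (S_private - I) + (T - G).
Private balance = 20.1 - 17.7 = 2.4
Government balance (T - G) = 2.2
CA = 2.4 + 2.2 = 4.6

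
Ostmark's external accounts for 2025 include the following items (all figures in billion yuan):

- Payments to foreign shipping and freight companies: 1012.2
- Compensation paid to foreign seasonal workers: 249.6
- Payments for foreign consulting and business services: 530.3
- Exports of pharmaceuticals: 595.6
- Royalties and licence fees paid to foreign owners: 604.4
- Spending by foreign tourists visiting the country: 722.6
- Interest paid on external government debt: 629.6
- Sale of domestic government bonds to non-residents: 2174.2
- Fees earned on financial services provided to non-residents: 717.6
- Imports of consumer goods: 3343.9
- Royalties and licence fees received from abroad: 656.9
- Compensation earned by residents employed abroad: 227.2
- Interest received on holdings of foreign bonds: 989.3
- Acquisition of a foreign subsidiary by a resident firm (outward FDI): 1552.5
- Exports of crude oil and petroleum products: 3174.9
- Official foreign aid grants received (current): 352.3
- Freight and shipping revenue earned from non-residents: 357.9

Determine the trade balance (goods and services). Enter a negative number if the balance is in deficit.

734.7

Goods: -3343.9 + 3174.9 + 595.6 = 426.6
Services: -604.4 + 656.9 + 722.6 + 717.6 + 357.9 - 1012.2 - 530.3 = 308.1
Trade balance = 426.6 + 308.1 = 734.7
(Excluded from the trade balance — primary income: compensation paid to foreign seasonal workers 249.6, interest paid on external government debt 629.6, compensation earned by residents employed abroad 227.2, interest received on holdings of foreign bonds 989.3; financial account: sale of domestic government bonds to non-residents 2174.2, acquisition of a foreign subsidiary by a resident firm (outward FDI) 1552.5; secondary income: official foreign aid grants received (current) 352.3.)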